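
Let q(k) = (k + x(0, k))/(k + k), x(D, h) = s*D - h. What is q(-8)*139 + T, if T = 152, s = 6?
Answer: 152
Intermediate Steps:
x(D, h) = -h + 6*D (x(D, h) = 6*D - h = -h + 6*D)
q(k) = 0 (q(k) = (k + (-k + 6*0))/(k + k) = (k + (-k + 0))/((2*k)) = (k - k)*(1/(2*k)) = 0*(1/(2*k)) = 0)
q(-8)*139 + T = 0*139 + 152 = 0 + 152 = 152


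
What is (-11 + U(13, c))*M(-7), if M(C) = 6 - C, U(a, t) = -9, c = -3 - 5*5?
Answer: -260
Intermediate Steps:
c = -28 (c = -3 - 25 = -28)
(-11 + U(13, c))*M(-7) = (-11 - 9)*(6 - 1*(-7)) = -20*(6 + 7) = -20*13 = -260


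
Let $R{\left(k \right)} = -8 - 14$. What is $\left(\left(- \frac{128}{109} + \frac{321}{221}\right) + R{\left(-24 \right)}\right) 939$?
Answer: $- \frac{491338323}{24089} \approx -20397.0$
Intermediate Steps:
$R{\left(k \right)} = -22$
$\left(\left(- \frac{128}{109} + \frac{321}{221}\right) + R{\left(-24 \right)}\right) 939 = \left(\left(- \frac{128}{109} + \frac{321}{221}\right) - 22\right) 939 = \left(\frac{6701}{24089} - 22\right) 939 = \left(- \frac{523257}{24089}\right) 939 = - \frac{491338323}{24089}$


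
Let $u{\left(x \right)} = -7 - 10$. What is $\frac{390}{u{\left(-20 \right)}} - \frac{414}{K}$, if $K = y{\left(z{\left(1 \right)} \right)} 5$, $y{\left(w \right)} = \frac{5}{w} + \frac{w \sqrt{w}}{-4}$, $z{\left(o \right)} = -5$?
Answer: $- \frac{54114}{3995} + \frac{552 i \sqrt{5}}{47} \approx -13.545 + 26.262 i$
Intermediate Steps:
$y{\left(w \right)} = \frac{5}{w} - \frac{w^{\frac{3}{2}}}{4}$ ($y{\left(w \right)} = \frac{5}{w} + w^{\frac{3}{2}} \left(- \frac{1}{4}\right) = \frac{5}{w} - \frac{w^{\frac{3}{2}}}{4}$)
$K = -5 + \frac{25 i \sqrt{5}}{4}$ ($K = \frac{20 - \left(-5\right)^{\frac{5}{2}}}{4 \left(-5\right)} 5 = \frac{1}{4} \left(- \frac{1}{5}\right) \left(20 - 25 i \sqrt{5}\right) 5 = \left(-1 + \frac{5 i \sqrt{5}}{4}\right) 5 = -5 + \frac{25 i \sqrt{5}}{4} \approx -5.0 + 13.975 i$)
$u{\left(x \right)} = -17$ ($u{\left(x \right)} = -7 - 10 = -17$)
$\frac{390}{u{\left(-20 \right)}} - \frac{414}{K} = \frac{390}{-17} - \frac{414}{-5 + \frac{25 i \sqrt{5}}{4}} = 390 \left(- \frac{1}{17}\right) - \frac{414}{-5 + \frac{25 i \sqrt{5}}{4}} = - \frac{390}{17} - \frac{414}{-5 + \frac{25 i \sqrt{5}}{4}}$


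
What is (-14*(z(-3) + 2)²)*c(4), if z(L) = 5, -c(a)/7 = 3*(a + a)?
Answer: 115248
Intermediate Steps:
c(a) = -42*a (c(a) = -21*(a + a) = -21*2*a = -42*a)
(-14*(z(-3) + 2)²)*c(4) = (-14*(5 + 2)²)*(-42*4) = -14*7²*(-168) = -14*49*(-168) = -686*(-168) = 115248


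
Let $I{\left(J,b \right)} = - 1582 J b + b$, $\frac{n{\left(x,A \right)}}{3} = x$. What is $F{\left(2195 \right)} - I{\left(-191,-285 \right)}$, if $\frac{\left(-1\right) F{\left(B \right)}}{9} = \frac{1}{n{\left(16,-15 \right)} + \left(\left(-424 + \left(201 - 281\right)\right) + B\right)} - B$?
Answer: $\frac{149790869181}{1739} \approx 8.6136 \cdot 10^{7}$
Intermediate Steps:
$n{\left(x,A \right)} = 3 x$
$I{\left(J,b \right)} = b - 1582 J b$ ($I{\left(J,b \right)} = - 1582 J b + b = b - 1582 J b$)
$F{\left(B \right)} = - \frac{9}{-456 + B} + 9 B$ ($F{\left(B \right)} = - 9 \left(\frac{1}{3 \cdot 16 + \left(\left(-424 + \left(201 - 281\right)\right) + B\right)} - B\right) = - 9 \left(\frac{1}{48 + \left(\left(-424 - 80\right) + B\right)} - B\right) = - 9 \left(\frac{1}{48 + \left(-504 + B\right)} - B\right) = - 9 \left(\frac{1}{-456 + B} - B\right) = - \frac{9}{-456 + B} + 9 B$)
$F{\left(2195 \right)} - I{\left(-191,-285 \right)} = \frac{9 \left(-1 + 2195^{2} - 1000920\right)}{-456 + 2195} - - 285 \left(1 - -302162\right) = \frac{9 \left(-1 + 4818025 - 1000920\right)}{1739} - - 285 \left(1 + 302162\right) = 9 \cdot \frac{1}{1739} \cdot 3817104 - \left(-285\right) 302163 = \frac{34353936}{1739} - -86116455 = \frac{34353936}{1739} + 86116455 = \frac{149790869181}{1739}$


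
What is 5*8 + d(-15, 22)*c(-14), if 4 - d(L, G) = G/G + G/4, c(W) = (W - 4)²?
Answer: -770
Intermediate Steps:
c(W) = (-4 + W)²
d(L, G) = 3 - G/4 (d(L, G) = 4 - (G/G + G/4) = 4 - (1 + G*(¼)) = 4 - (1 + G/4) = 4 + (-1 - G/4) = 3 - G/4)
5*8 + d(-15, 22)*c(-14) = 5*8 + (3 - ¼*22)*(-4 - 14)² = 40 + (3 - 11/2)*(-18)² = 40 - 5/2*324 = 40 - 810 = -770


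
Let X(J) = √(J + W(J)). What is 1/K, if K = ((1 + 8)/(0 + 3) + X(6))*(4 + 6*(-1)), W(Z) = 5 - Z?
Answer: -3/8 + √5/8 ≈ -0.095492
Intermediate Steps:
X(J) = √5 (X(J) = √(J + (5 - J)) = √5)
K = -6 - 2*√5 (K = ((1 + 8)/(0 + 3) + √5)*(4 + 6*(-1)) = (9/3 + √5)*(4 - 6) = (9*(⅓) + √5)*(-2) = (3 + √5)*(-2) = -6 - 2*√5 ≈ -10.472)
1/K = 1/(-6 - 2*√5)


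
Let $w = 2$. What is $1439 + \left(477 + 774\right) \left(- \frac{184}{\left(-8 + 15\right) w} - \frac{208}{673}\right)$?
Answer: $- \frac{72499243}{4711} \approx -15389.0$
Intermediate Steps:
$1439 + \left(477 + 774\right) \left(- \frac{184}{\left(-8 + 15\right) w} - \frac{208}{673}\right) = 1439 + \left(477 + 774\right) \left(- \frac{184}{\left(-8 + 15\right) 2} - \frac{208}{673}\right) = 1439 + 1251 \left(- \frac{184}{7 \cdot 2} - \frac{208}{673}\right) = 1439 + 1251 \left(- \frac{184}{14} - \frac{208}{673}\right) = 1439 + 1251 \left(\left(-184\right) \frac{1}{14} - \frac{208}{673}\right) = 1439 + 1251 \left(- \frac{92}{7} - \frac{208}{673}\right) = 1439 + 1251 \left(- \frac{63372}{4711}\right) = 1439 - \frac{79278372}{4711} = - \frac{72499243}{4711}$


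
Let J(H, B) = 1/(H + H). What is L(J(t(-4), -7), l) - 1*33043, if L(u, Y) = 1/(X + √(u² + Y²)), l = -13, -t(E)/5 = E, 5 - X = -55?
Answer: -181392723757/5489599 - 40*√270401/5489599 ≈ -33043.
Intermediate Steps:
X = 60 (X = 5 - 1*(-55) = 5 + 55 = 60)
t(E) = -5*E
J(H, B) = 1/(2*H)
L(u, Y) = 1/(60 + √(Y² + u²)) (L(u, Y) = 1/(60 + √(u² + Y²)) = 1/(60 + √(Y² + u²)))
L(J(t(-4), -7), l) - 1*33043 = 1/(60 + √((-13)² + (1/(2*((-5*(-4)))))²)) - 1*33043 = 1/(60 + √(169 + ((½)/20)²)) - 33043 = 1/(60 + √(169 + ((½)*(1/20))²)) - 33043 = 1/(60 + √(169 + (1/40)²)) - 33043 = 1/(60 + √(169 + 1/1600)) - 33043 = 1/(60 + √(270401/1600)) - 33043 = 1/(60 + √270401/40) - 33043 = -33043 + 1/(60 + √270401/40)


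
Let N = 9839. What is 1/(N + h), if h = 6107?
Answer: 1/15946 ≈ 6.2712e-5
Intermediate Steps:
1/(N + h) = 1/(9839 + 6107) = 1/15946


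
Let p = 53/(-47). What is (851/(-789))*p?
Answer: 45103/37083 ≈ 1.2163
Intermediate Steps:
p = -53/47 (p = 53*(-1/47) = -53/47 ≈ -1.1277)
(851/(-789))*p = (851/(-789))*(-53/47) = (851*(-1/789))*(-53/47) = -851/789*(-53/47) = 45103/37083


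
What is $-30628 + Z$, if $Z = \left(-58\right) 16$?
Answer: $-31556$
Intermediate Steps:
$Z = -928$
$-30628 + Z = -30628 - 928 = -31556$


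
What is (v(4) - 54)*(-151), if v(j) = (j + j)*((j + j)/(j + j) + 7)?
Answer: -1510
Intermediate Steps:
v(j) = 16*j (v(j) = (2*j)*((2*j)/((2*j)) + 7) = (2*j)*((2*j)*(1/(2*j)) + 7) = (2*j)*(1 + 7) = (2*j)*8 = 16*j)
(v(4) - 54)*(-151) = (16*4 - 54)*(-151) = (64 - 54)*(-151) = 10*(-151) = -1510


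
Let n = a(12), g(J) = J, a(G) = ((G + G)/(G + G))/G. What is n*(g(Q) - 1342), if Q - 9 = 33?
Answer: -325/3 ≈ -108.33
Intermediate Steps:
Q = 42 (Q = 9 + 33 = 42)
a(G) = 1/G (a(G) = ((2*G)/((2*G)))/G = ((2*G)*(1/(2*G)))/G = 1/G)
n = 1/12 ≈ 0.083333
n*(g(Q) - 1342) = (42 - 1342)/12 = (1/12)*(-1300) = -325/3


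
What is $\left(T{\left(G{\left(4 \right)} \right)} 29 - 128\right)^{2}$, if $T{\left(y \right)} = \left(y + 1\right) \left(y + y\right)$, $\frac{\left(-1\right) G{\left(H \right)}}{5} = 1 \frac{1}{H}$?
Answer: $\frac{772641}{64} \approx 12073.0$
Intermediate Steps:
$G{\left(H \right)} = - \frac{5}{H}$ ($G{\left(H \right)} = - 5 \cdot 1 \frac{1}{H} = - \frac{5}{H}$)
$T{\left(y \right)} = 2 y \left(1 + y\right)$ ($T{\left(y \right)} = \left(1 + y\right) 2 y = 2 y \left(1 + y\right)$)
$\left(T{\left(G{\left(4 \right)} \right)} 29 - 128\right)^{2} = \left(2 \left(- \frac{5}{4}\right) \left(1 - \frac{5}{4}\right) 29 - 128\right)^{2} = \left(2 \left(- \frac{5}{4}\right) \left(- \frac{1}{4}\right) 29 - 128\right)^{2} = \left(\frac{5}{8} \cdot 29 - 128\right)^{2} = \left(\frac{145}{8} - 128\right)^{2} = \left(- \frac{879}{8}\right)^{2} = \frac{772641}{64}$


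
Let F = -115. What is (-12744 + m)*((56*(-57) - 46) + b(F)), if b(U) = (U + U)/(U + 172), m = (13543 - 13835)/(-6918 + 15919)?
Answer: 21197771016656/513057 ≈ 4.1317e+7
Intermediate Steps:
m = -292/9001 ≈ -0.032441
b(U) = 2*U/(172 + U) (b(U) = (2*U)/(172 + U) = 2*U/(172 + U))
(-12744 + m)*((56*(-57) - 46) + b(F)) = (-12744 - 292/9001)*((56*(-57) - 46) + 2*(-115)/(172 - 115)) = -114709036*((-3192 - 46) + 2*(-115)/57)/9001 = -114709036*(-3238 + 2*(-115)*(1/57))/9001 = -114709036*(-3238 - 230/57)/9001 = -114709036/9001*(-184796/57) = 21197771016656/513057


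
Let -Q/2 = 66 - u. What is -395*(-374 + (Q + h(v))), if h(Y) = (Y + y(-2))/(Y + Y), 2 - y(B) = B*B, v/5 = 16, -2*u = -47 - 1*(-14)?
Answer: 2986279/16 ≈ 1.8664e+5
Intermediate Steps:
u = 33/2 (u = -(-47 - 1*(-14))/2 = -(-47 + 14)/2 = -1/2*(-33) = 33/2 ≈ 16.500)
v = 80 (v = 5*16 = 80)
Q = -99 (Q = -2*(66 - 1*33/2) = -2*(66 - 33/2) = -2*99/2 = -99)
y(B) = 2 - B**2 (y(B) = 2 - B*B = 2 - B**2)
h(Y) = (-2 + Y)/(2*Y) (h(Y) = (Y + (2 - 1*(-2)**2))/(Y + Y) = (Y + (2 - 1*4))/((2*Y)) = (Y + (2 - 4))*(1/(2*Y)) = (Y - 2)*(1/(2*Y)) = (-2 + Y)*(1/(2*Y)) = (-2 + Y)/(2*Y))
-395*(-374 + (Q + h(v))) = -395*(-374 + (-99 + (1/2)*(-2 + 80)/80)) = -395*(-374 + (-99 + (1/2)*(1/80)*78)) = -395*(-374 + (-99 + 39/80)) = -395*(-374 - 7881/80) = -395*(-37801/80) = 2986279/16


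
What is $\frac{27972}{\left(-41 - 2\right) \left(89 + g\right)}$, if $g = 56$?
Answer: $- \frac{27972}{6235} \approx -4.4863$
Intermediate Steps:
$\frac{27972}{\left(-41 - 2\right) \left(89 + g\right)} = \frac{27972}{\left(-41 - 2\right) \left(89 + 56\right)} = \frac{27972}{\left(-43\right) 145} = \frac{27972}{-6235} = 27972 \left(- \frac{1}{6235}\right) = - \frac{27972}{6235}$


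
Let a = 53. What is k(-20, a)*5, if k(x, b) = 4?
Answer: 20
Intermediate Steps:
k(-20, a)*5 = 4*5 = 20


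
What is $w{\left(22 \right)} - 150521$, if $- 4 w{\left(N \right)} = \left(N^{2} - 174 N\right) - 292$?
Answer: $-149612$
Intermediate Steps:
$w{\left(N \right)} = 73 - \frac{N^{2}}{4} + \frac{87 N}{2}$ ($w{\left(N \right)} = - \frac{\left(N^{2} - 174 N\right) - 292}{4} = - \frac{-292 + N^{2} - 174 N}{4} = 73 - \frac{N^{2}}{4} + \frac{87 N}{2}$)
$w{\left(22 \right)} - 150521 = \left(73 - \frac{22^{2}}{4} + \frac{87}{2} \cdot 22\right) - 150521 = \left(73 - 121 + 957\right) - 150521 = 909 - 150521 = -149612$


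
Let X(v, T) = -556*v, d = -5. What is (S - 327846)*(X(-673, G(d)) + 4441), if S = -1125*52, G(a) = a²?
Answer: -146281799634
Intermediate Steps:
S = -58500
(S - 327846)*(X(-673, G(d)) + 4441) = (-58500 - 327846)*(-556*(-673) + 4441) = -386346*(374188 + 4441) = -386346*378629 = -146281799634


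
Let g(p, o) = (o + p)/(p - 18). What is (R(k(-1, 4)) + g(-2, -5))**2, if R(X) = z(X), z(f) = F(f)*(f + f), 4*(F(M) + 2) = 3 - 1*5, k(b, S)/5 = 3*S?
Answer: 35916049/400 ≈ 89790.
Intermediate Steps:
k(b, S) = 15*S (k(b, S) = 5*(3*S) = 15*S)
F(M) = -5/2 (F(M) = -2 + (3 - 1*5)/4 = -2 + (3 - 5)/4 = -2 + (1/4)*(-2) = -2 - 1/2 = -5/2)
z(f) = -5*f (z(f) = -5*(f + f)/2 = -5*f)
R(X) = -5*X
g(p, o) = (o + p)/(-18 + p)
(R(k(-1, 4)) + g(-2, -5))**2 = (-75*4 + (-5 - 2)/(-18 - 2))**2 = (-5*60 - 7/(-20))**2 = (-300 - 1/20*(-7))**2 = (-300 + 7/20)**2 = (-5993/20)**2 = 35916049/400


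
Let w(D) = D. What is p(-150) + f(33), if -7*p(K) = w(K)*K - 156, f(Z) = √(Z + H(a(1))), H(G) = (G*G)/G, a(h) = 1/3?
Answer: -3192 + 10*√3/3 ≈ -3186.2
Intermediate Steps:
a(h) = ⅓
H(G) = G (H(G) = G²/G = G)
f(Z) = √(⅓ + Z) (f(Z) = √(Z + ⅓) = √(⅓ + Z))
p(K) = 156/7 - K²/7 (p(K) = -(K*K - 156)/7 = -(K² - 156)/7 = -(-156 + K²)/7 = 156/7 - K²/7)
p(-150) + f(33) = (156/7 - ⅐*(-150)²) + √(3 + 9*33)/3 = (156/7 - ⅐*22500) + √(3 + 297)/3 = (156/7 - 22500/7) + √300/3 = -3192 + (10*√3)/3 = -3192 + 10*√3/3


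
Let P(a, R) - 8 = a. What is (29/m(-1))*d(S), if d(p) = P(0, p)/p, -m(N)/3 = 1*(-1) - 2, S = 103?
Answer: 232/927 ≈ 0.25027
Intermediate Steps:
P(a, R) = 8 + a
m(N) = 9 (m(N) = -3*(1*(-1) - 2) = -3*(-1 - 2) = -3*(-3) = 9)
d(p) = 8/p (d(p) = (8 + 0)/p = 8/p)
(29/m(-1))*d(S) = (29/9)*(8/103) = 232/927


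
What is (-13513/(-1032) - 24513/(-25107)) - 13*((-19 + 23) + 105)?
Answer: -12116834167/8636808 ≈ -1402.9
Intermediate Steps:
(-13513/(-1032) - 24513/(-25107)) - 13*((-19 + 23) + 105) = (-13513*(-1/1032) - 24513*(-1/25107)) - 13*(4 + 105) = (13513/1032 + 8171/8369) - 13*109 = 121522769/8636808 - 1*1417 = 121522769/8636808 - 1417 = -12116834167/8636808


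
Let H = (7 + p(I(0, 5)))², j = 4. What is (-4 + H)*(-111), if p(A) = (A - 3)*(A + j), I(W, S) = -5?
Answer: -24531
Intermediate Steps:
p(A) = (-3 + A)*(4 + A) (p(A) = (A - 3)*(A + 4) = (-3 + A)*(4 + A))
H = 225 (H = (7 + (-12 - 5 + (-5)²))² = (7 + (-12 - 5 + 25))² = (7 + 8)² = 15² = 225)
(-4 + H)*(-111) = (-4 + 225)*(-111) = 221*(-111) = -24531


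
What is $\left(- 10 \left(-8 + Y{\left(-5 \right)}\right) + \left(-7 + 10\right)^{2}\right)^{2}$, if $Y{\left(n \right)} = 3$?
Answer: $3481$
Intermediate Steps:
$\left(- 10 \left(-8 + Y{\left(-5 \right)}\right) + \left(-7 + 10\right)^{2}\right)^{2} = \left(- 10 \left(-8 + 3\right) + \left(-7 + 10\right)^{2}\right)^{2} = \left(\left(-10\right) \left(-5\right) + 3^{2}\right)^{2} = \left(50 + 9\right)^{2} = 59^{2} = 3481$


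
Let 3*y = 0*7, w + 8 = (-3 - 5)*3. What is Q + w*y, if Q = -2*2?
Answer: -4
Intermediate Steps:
w = -32 (w = -8 + (-3 - 5)*3 = -8 - 8*3 = -8 - 24 = -32)
Q = -4
y = 0 (y = (0*7)/3 = (⅓)*0 = 0)
Q + w*y = -4 - 32*0 = -4 + 0 = -4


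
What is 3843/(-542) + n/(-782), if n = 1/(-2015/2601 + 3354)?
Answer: -385452914967/54362599187 ≈ -7.0904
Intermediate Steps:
n = 2601/8721739 (n = 1/(-2015*1/2601 + 3354) = 1/(-2015/2601 + 3354) = 1/(8721739/2601) = 2601/8721739 ≈ 0.00029822)
3843/(-542) + n/(-782) = 3843/(-542) + (2601/8721739)/(-782) = 3843*(-1/542) + (2601/8721739)*(-1/782) = -3843/542 - 153/401199994 = -385452914967/54362599187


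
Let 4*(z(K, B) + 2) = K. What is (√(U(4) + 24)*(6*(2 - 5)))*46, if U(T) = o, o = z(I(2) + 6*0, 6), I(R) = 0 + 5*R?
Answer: -2898*√2 ≈ -4098.4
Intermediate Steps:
I(R) = 5*R
z(K, B) = -2 + K/4
o = ½ (o = -2 + (5*2 + 6*0)/4 = -2 + (10 + 0)/4 = -2 + (¼)*10 = -2 + 5/2 = ½ ≈ 0.50000)
U(T) = ½
(√(U(4) + 24)*(6*(2 - 5)))*46 = (√(½ + 24)*(6*(2 - 5)))*46 = (√(49/2)*(6*(-3)))*46 = ((7*√2/2)*(-18))*46 = -63*√2*46 = -2898*√2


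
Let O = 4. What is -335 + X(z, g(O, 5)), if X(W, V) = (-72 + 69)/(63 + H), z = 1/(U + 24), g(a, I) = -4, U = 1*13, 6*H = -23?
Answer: -118943/355 ≈ -335.05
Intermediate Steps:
H = -23/6 (H = (⅙)*(-23) = -23/6 ≈ -3.8333)
U = 13
z = 1/37 (z = 1/(13 + 24) = 1/37 ≈ 0.027027)
X(W, V) = -18/355 (X(W, V) = (-72 + 69)/(63 - 23/6) = -3/355/6 = -3*6/355 = -18/355)
-335 + X(z, g(O, 5)) = -335 - 18/355 = -118943/355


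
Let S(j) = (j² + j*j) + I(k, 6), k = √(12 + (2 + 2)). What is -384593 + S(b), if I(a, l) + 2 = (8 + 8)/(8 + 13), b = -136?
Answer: -7299647/21 ≈ -3.4760e+5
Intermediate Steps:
k = 4 (k = √(12 + 4) = √16 = 4)
I(a, l) = -26/21 (I(a, l) = -2 + (8 + 8)/(8 + 13) = -2 + 16/21 = -26/21)
S(j) = -26/21 + 2*j² (S(j) = (j² + j*j) - 26/21 = (j² + j²) - 26/21 = 2*j² - 26/21 = -26/21 + 2*j²)
-384593 + S(b) = -384593 + (-26/21 + 2*(-136)²) = -384593 + (-26/21 + 2*18496) = -384593 + (-26/21 + 36992) = -384593 + 776806/21 = -7299647/21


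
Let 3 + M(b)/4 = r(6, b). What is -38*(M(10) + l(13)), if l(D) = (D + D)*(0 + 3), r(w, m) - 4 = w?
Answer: -4028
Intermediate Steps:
r(w, m) = 4 + w
M(b) = 28 (M(b) = -12 + 4*(4 + 6) = -12 + 4*10 = -12 + 40 = 28)
l(D) = 6*D (l(D) = (2*D)*3 = 6*D)
-38*(M(10) + l(13)) = -38*(28 + 6*13) = -38*(28 + 78) = -38*106 = -4028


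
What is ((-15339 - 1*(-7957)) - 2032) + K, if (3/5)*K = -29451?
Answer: -58499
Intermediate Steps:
K = -49085 (K = (5/3)*(-29451) = -49085)
((-15339 - 1*(-7957)) - 2032) + K = ((-15339 - 1*(-7957)) - 2032) - 49085 = ((-15339 + 7957) - 2032) - 49085 = (-7382 - 2032) - 49085 = -9414 - 49085 = -58499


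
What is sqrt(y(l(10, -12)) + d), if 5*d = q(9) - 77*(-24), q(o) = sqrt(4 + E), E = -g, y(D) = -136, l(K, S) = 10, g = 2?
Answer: sqrt(5840 + 5*sqrt(2))/5 ≈ 15.293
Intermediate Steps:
E = -2 (E = -1*2 = -2)
q(o) = sqrt(2) (q(o) = sqrt(4 - 2) = sqrt(2))
d = 1848/5 + sqrt(2)/5 (d = (sqrt(2) - 77*(-24))/5 = (sqrt(2) + 1848)/5 = (1848 + sqrt(2))/5 = 1848/5 + sqrt(2)/5 ≈ 369.88)
sqrt(y(l(10, -12)) + d) = sqrt(-136 + (1848/5 + sqrt(2)/5)) = sqrt(1168/5 + sqrt(2)/5)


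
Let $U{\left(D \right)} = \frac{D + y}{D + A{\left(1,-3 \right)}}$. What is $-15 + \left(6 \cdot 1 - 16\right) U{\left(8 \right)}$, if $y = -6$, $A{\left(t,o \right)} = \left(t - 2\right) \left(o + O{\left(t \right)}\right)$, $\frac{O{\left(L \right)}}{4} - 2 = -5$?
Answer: $- \frac{365}{23} \approx -15.87$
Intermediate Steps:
$O{\left(L \right)} = -12$ ($O{\left(L \right)} = 8 + 4 \left(-5\right) = 8 - 20 = -12$)
$A{\left(t,o \right)} = \left(-12 + o\right) \left(-2 + t\right)$ ($A{\left(t,o \right)} = \left(t - 2\right) \left(o - 12\right) = \left(-2 + t\right) \left(-12 + o\right) = \left(-12 + o\right) \left(-2 + t\right)$)
$U{\left(D \right)} = \frac{-6 + D}{15 + D}$ ($U{\left(D \right)} = \frac{D - 6}{D - -15} = \frac{-6 + D}{D + \left(24 - 12 + 6 - 3\right)} = \frac{-6 + D}{D + 15} = \frac{-6 + D}{15 + D}$)
$-15 + \left(6 \cdot 1 - 16\right) U{\left(8 \right)} = -15 + \left(6 \cdot 1 - 16\right) \frac{-6 + 8}{15 + 8} = -15 + \left(6 - 16\right) \frac{1}{23} \cdot 2 = -15 - 10 \cdot \frac{1}{23} \cdot 2 = -15 - \frac{20}{23} = - \frac{365}{23}$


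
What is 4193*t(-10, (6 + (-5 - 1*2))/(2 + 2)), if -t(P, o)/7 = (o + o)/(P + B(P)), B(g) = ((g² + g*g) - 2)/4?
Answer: 29351/79 ≈ 371.53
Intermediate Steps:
B(g) = -½ + g²/2 (B(g) = ((g² + g²) - 2)*(¼) = (2*g² - 2)*(¼) = (-2 + 2*g²)*(¼) = -½ + g²/2)
t(P, o) = -14*o/(-½ + P + P²/2) (t(P, o) = -7*(o + o)/(P + (-½ + P²/2)) = -7*2*o/(-½ + P + P²/2) = -14*o/(-½ + P + P²/2))
4193*t(-10, (6 + (-5 - 1*2))/(2 + 2)) = 4193*(-28*(6 + (-5 - 1*2))/(2 + 2)/(-1 + (-10)² + 2*(-10))) = 4193*(-28*(6 + (-5 - 2))/4/(-1 + 100 - 20)) = 4193*(-28*(6 - 7)*(¼)/79) = 4193*(-28*(-1*¼)*1/79) = 4193*(-28*(-¼)*1/79) = 4193*(7/79) = 29351/79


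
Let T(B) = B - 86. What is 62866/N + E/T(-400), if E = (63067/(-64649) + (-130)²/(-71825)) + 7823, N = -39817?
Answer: -187930826959658/10633727861523 ≈ -17.673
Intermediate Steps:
T(B) = -86 + B
E = 8596404424/1099033 (E = (63067*(-1/64649) + 16900*(-1/71825)) + 7823 = (-63067/64649 - 4/17) + 7823 = -1330735/1099033 + 7823 = 8596404424/1099033 ≈ 7821.8)
62866/N + E/T(-400) = 62866/(-39817) + 8596404424/(1099033*(-86 - 400)) = 62866*(-1/39817) + (8596404424/1099033)/(-486) = -62866/39817 + (8596404424/1099033)*(-1/486) = -62866/39817 - 4298202212/267065019 = -187930826959658/10633727861523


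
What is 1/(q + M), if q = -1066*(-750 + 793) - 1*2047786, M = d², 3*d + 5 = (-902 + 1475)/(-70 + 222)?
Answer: -207936/435339765095 ≈ -4.7764e-7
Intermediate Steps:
d = -187/456 (d = -5/3 + ((-902 + 1475)/(-70 + 222))/3 = -5/3 + (573/152)/3 = -5/3 + (573*(1/152))/3 = -5/3 + (⅓)*(573/152) = -5/3 + 191/152 = -187/456 ≈ -0.41009)
M = 34969/207936 (M = (-187/456)² = 34969/207936 ≈ 0.16817)
q = -2093624 (q = -1066*43 - 2047786 = -45838 - 2047786 = -2093624)
1/(q + M) = 1/(-2093624 + 34969/207936) = 1/(-435339765095/207936) = -207936/435339765095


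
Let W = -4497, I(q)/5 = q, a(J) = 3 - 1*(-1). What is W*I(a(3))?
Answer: -89940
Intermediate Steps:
a(J) = 4 (a(J) = 3 + 1 = 4)
I(q) = 5*q
W*I(a(3)) = -22485*4 = -4497*20 = -89940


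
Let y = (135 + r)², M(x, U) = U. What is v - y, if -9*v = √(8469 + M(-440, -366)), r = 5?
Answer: -19600 - √8103/9 ≈ -19610.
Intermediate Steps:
y = 19600 (y = (135 + 5)² = 140² = 19600)
v = -√8103/9 (v = -√(8469 - 366)/9 = -√8103/9 ≈ -10.002)
v - y = -√8103/9 - 1*19600 = -√8103/9 - 19600 = -19600 - √8103/9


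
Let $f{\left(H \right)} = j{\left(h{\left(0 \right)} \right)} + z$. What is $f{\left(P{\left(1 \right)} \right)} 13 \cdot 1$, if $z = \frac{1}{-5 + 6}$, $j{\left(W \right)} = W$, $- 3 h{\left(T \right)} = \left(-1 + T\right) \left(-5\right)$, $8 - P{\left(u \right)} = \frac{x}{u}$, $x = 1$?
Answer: $- \frac{26}{3} \approx -8.6667$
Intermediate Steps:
$P{\left(u \right)} = 8 - \frac{1}{u}$ ($P{\left(u \right)} = 8 - 1 \frac{1}{u} = 8 - \frac{1}{u}$)
$h{\left(T \right)} = - \frac{5}{3} + \frac{5 T}{3}$ ($h{\left(T \right)} = - \frac{\left(-1 + T\right) \left(-5\right)}{3} = - \frac{5 - 5 T}{3} = - \frac{5}{3} + \frac{5 T}{3}$)
$z = 1$ ($z = 1^{-1} = 1$)
$f{\left(H \right)} = - \frac{2}{3}$ ($f{\left(H \right)} = \left(- \frac{5}{3} + \frac{5}{3} \cdot 0\right) + 1 = \left(- \frac{5}{3} + 0\right) + 1 = - \frac{5}{3} + 1 = - \frac{2}{3}$)
$f{\left(P{\left(1 \right)} \right)} 13 \cdot 1 = \left(- \frac{2}{3}\right) 13 \cdot 1 = \left(- \frac{26}{3}\right) 1 = - \frac{26}{3}$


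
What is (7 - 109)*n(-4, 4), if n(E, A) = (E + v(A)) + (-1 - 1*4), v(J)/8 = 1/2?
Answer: 510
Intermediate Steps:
v(J) = 4 (v(J) = 8/2 = 8*(½) = 4)
n(E, A) = -1 + E (n(E, A) = (E + 4) + (-1 - 1*4) = (4 + E) + (-1 - 4) = (4 + E) - 5 = -1 + E)
(7 - 109)*n(-4, 4) = (7 - 109)*(-1 - 4) = -102*(-5) = 510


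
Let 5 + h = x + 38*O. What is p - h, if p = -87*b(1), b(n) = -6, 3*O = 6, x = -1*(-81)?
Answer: 370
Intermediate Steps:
x = 81
O = 2 (O = (⅓)*6 = 2)
p = 522 (p = -87*(-6) = 522)
h = 152 (h = -5 + (81 + 38*2) = -5 + (81 + 76) = -5 + 157 = 152)
p - h = 522 - 1*152 = 522 - 152 = 370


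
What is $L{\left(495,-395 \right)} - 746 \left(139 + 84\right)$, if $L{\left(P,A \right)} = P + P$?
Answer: $-165368$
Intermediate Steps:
$L{\left(P,A \right)} = 2 P$
$L{\left(495,-395 \right)} - 746 \left(139 + 84\right) = 2 \cdot 495 - 746 \left(139 + 84\right) = 990 - 746 \cdot 223 = 990 - 166358 = -165368$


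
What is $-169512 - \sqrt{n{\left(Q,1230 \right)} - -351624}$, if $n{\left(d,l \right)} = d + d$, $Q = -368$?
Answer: $-169512 - 2 \sqrt{87722} \approx -1.701 \cdot 10^{5}$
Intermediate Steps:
$n{\left(d,l \right)} = 2 d$
$-169512 - \sqrt{n{\left(Q,1230 \right)} - -351624} = -169512 - \sqrt{2 \left(-368\right) - -351624} = -169512 - \sqrt{-736 + 351624} = -169512 - \sqrt{350888} = -169512 - 2 \sqrt{87722}$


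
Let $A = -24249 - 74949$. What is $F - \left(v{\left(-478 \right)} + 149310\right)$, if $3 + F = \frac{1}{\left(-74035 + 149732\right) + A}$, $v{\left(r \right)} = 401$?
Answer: $- \frac{3518428715}{23501} \approx -1.4971 \cdot 10^{5}$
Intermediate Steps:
$A = -99198$
$F = - \frac{70504}{23501}$ ($F = -3 + \frac{1}{\left(-74035 + 149732\right) - 99198} = -3 + \frac{1}{75697 - 99198} = -3 + \frac{1}{-23501} = -3 - \frac{1}{23501} = - \frac{70504}{23501} \approx -3.0$)
$F - \left(v{\left(-478 \right)} + 149310\right) = - \frac{70504}{23501} - \left(401 + 149310\right) = - \frac{70504}{23501} - 149711 = - \frac{3518428715}{23501}$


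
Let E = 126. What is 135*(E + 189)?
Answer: 42525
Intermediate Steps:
135*(E + 189) = 135*(126 + 189) = 135*315 = 42525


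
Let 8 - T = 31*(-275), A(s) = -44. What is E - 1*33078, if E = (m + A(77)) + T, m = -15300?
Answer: -39889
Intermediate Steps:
T = 8533 (T = 8 - 31*(-275) = 8 - 1*(-8525) = 8 + 8525 = 8533)
E = -6811 (E = (-15300 - 44) + 8533 = -15344 + 8533 = -6811)
E - 1*33078 = -6811 - 1*33078 = -6811 - 33078 = -39889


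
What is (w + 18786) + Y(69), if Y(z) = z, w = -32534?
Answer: -13679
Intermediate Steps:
(w + 18786) + Y(69) = (-32534 + 18786) + 69 = -13748 + 69 = -13679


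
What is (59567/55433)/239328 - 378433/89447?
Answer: -5020540030669943/1186663744189728 ≈ -4.2308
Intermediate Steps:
(59567/55433)/239328 - 378433/89447 = (59567*(1/55433))*(1/239328) - 378433*1/89447 = (59567/55433)*(1/239328) - 378433/89447 = 59567/13266669024 - 378433/89447 = -5020540030669943/1186663744189728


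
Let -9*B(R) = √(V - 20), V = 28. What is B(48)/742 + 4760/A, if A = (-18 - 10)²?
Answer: 85/14 - √2/3339 ≈ 6.0710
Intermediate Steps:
B(R) = -2*√2/9 (B(R) = -√(28 - 20)/9 = -2*√2/9)
A = 784 (A = (-28)² = 784)
B(48)/742 + 4760/A = -2*√2/9/742 + 4760/784 = -2*√2/9*(1/742) + 4760*(1/784) = -√2/3339 + 85/14 = 85/14 - √2/3339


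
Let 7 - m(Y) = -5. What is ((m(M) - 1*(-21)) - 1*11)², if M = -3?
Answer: 484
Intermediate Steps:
m(Y) = 12 (m(Y) = 7 - 1*(-5) = 7 + 5 = 12)
((m(M) - 1*(-21)) - 1*11)² = ((12 - 1*(-21)) - 1*11)² = ((12 + 21) - 11)² = (33 - 11)² = 22² = 484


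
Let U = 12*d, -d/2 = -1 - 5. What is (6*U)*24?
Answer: 20736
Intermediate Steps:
d = 12 (d = -2*(-1 - 5) = -2*(-6) = 12)
U = 144 (U = 12*12 = 144)
(6*U)*24 = (6*144)*24 = 864*24 = 20736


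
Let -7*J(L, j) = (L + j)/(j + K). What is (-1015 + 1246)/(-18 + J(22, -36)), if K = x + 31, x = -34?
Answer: -819/64 ≈ -12.797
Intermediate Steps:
K = -3 (K = -34 + 31 = -3)
J(L, j) = -(L + j)/(7*(-3 + j)) (J(L, j) = -(L + j)/(7*(j - 3)) = -(L + j)/(7*(-3 + j)))
(-1015 + 1246)/(-18 + J(22, -36)) = (-1015 + 1246)/(-18 + (-1*22 - 1*(-36))/(7*(-3 - 36))) = 231/(-18 + (1/7)*(-22 + 36)/(-39)) = 231/(-18 + (1/7)*(-1/39)*14) = 231/(-18 - 2/39) = 231/(-704/39) = 231*(-39/704) = -819/64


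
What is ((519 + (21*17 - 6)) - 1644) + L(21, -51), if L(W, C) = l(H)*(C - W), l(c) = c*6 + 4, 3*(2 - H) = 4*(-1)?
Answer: -2502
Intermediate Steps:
H = 10/3 (H = 2 - 4*(-1)/3 = 2 - ⅓*(-4) = 2 + 4/3 = 10/3 ≈ 3.3333)
l(c) = 4 + 6*c (l(c) = 6*c + 4 = 4 + 6*c)
L(W, C) = -24*W + 24*C (L(W, C) = (4 + 6*(10/3))*(C - W) = (4 + 20)*(C - W) = 24*(C - W) = -24*W + 24*C)
((519 + (21*17 - 6)) - 1644) + L(21, -51) = ((519 + (21*17 - 6)) - 1644) + (-24*21 + 24*(-51)) = ((519 + (357 - 6)) - 1644) + (-504 - 1224) = ((519 + 351) - 1644) - 1728 = (870 - 1644) - 1728 = -774 - 1728 = -2502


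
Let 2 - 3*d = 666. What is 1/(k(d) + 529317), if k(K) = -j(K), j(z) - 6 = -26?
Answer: 1/529337 ≈ 1.8892e-6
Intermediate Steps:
d = -664/3 (d = ⅔ - ⅓*666 = ⅔ - 222 = -664/3 ≈ -221.33)
j(z) = -20 (j(z) = 6 - 26 = -20)
k(K) = 20 (k(K) = -1*(-20) = 20)
1/(k(d) + 529317) = 1/(20 + 529317) = 1/529337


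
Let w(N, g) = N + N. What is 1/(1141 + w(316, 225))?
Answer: 1/1773 ≈ 0.00056402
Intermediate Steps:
w(N, g) = 2*N
1/(1141 + w(316, 225)) = 1/(1141 + 2*316) = 1/(1141 + 632) = 1/1773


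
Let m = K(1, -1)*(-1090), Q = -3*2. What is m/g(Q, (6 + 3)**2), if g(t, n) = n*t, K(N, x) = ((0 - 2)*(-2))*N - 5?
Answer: -545/243 ≈ -2.2428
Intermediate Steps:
K(N, x) = -5 + 4*N (K(N, x) = (-2*(-2))*N - 5 = 4*N - 5 = -5 + 4*N)
Q = -6
m = 1090 (m = (-5 + 4*1)*(-1090) = (-5 + 4)*(-1090) = -1*(-1090) = 1090)
m/g(Q, (6 + 3)**2) = 1090/(((6 + 3)**2*(-6))) = 1090/((9**2*(-6))) = 1090/((81*(-6))) = 1090/(-486) = 1090*(-1/486) = -545/243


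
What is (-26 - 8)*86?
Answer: -2924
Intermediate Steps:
(-26 - 8)*86 = -34*86 = -2924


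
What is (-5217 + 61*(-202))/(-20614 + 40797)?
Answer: -17539/20183 ≈ -0.86900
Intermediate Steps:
(-5217 + 61*(-202))/(-20614 + 40797) = (-5217 - 12322)/20183 = -17539*1/20183 = -17539/20183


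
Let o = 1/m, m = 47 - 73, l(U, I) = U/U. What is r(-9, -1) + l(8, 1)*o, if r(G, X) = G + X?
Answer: -261/26 ≈ -10.038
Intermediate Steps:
l(U, I) = 1
m = -26
o = -1/26 (o = 1/(-26) = -1/26 ≈ -0.038462)
r(-9, -1) + l(8, 1)*o = (-9 - 1) + 1*(-1/26) = -10 - 1/26 = -261/26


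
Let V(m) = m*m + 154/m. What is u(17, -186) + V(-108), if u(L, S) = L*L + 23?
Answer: 646627/54 ≈ 11975.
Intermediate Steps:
u(L, S) = 23 + L**2 (u(L, S) = L**2 + 23 = 23 + L**2)
V(m) = m**2 + 154/m
u(17, -186) + V(-108) = (23 + 17**2) + (154 + (-108)**3)/(-108) = (23 + 289) - (154 - 1259712)/108 = 312 - 1/108*(-1259558) = 312 + 629779/54 = 646627/54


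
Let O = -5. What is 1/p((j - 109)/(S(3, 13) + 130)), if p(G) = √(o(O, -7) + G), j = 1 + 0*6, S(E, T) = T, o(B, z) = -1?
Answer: -I*√35893/251 ≈ -0.7548*I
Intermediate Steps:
j = 1 (j = 1 + 0 = 1)
p(G) = √(-1 + G)
1/p((j - 109)/(S(3, 13) + 130)) = 1/(√(-1 + (1 - 109)/(13 + 130))) = 1/(√(-1 - 108/143)) = 1/(√(-251/143)) = 1/(I*√35893/143) = -I*√35893/251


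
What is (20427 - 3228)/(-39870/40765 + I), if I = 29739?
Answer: 6677307/11545433 ≈ 0.57835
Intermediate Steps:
(20427 - 3228)/(-39870/40765 + I) = (20427 - 3228)/(-39870/40765 + 29739) = 17199/(-39870*1/40765 + 29739) = 17199/(-7974/8153 + 29739) = 17199/(242454093/8153) = 17199*(8153/242454093) = 6677307/11545433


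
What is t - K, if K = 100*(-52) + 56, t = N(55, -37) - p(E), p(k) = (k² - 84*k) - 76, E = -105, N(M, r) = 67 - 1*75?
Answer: -14633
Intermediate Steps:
N(M, r) = -8 (N(M, r) = 67 - 75 = -8)
p(k) = -76 + k² - 84*k
t = -19777 (t = -8 - (-76 + (-105)² - 84*(-105)) = -8 - (-76 + 11025 + 8820) = -8 - 1*19769 = -8 - 19769 = -19777)
K = -5144 (K = -5200 + 56 = -5144)
t - K = -19777 - 1*(-5144) = -19777 + 5144 = -14633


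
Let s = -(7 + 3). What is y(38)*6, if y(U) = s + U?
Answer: 168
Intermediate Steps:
s = -10 (s = -1*10 = -10)
y(U) = -10 + U
y(38)*6 = (-10 + 38)*6 = 28*6 = 168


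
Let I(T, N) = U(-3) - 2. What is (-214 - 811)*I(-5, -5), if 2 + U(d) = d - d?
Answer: 4100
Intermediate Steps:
U(d) = -2 (U(d) = -2 + (d - d) = -2 + 0 = -2)
I(T, N) = -4 (I(T, N) = -2 - 2 = -4)
(-214 - 811)*I(-5, -5) = (-214 - 811)*(-4) = -1025*(-4) = 4100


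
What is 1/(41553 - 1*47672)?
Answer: -1/6119 ≈ -0.00016343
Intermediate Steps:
1/(41553 - 1*47672) = 1/(41553 - 47672) = 1/(-6119) = -1/6119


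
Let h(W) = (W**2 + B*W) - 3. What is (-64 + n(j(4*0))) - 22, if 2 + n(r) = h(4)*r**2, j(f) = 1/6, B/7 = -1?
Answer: -1061/12 ≈ -88.417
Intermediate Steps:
B = -7 (B = 7*(-1) = -7)
h(W) = -3 + W**2 - 7*W (h(W) = (W**2 - 7*W) - 3 = -3 + W**2 - 7*W)
j(f) = 1/6
n(r) = -2 - 15*r**2 (n(r) = -2 + (-3 + 4**2 - 7*4)*r**2 = -2 + (-3 + 16 - 28)*r**2 = -2 - 15*r**2)
(-64 + n(j(4*0))) - 22 = (-64 + (-2 - 15*(1/6)**2)) - 22 = (-64 + (-2 - 15*1/36)) - 22 = (-64 + (-2 - 5/12)) - 22 = (-64 - 29/12) - 22 = -797/12 - 22 = -1061/12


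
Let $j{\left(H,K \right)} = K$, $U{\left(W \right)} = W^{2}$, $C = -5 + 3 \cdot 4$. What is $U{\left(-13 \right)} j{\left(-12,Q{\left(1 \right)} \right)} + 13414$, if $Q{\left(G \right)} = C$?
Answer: $14597$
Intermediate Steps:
$C = 7$ ($C = -5 + 12 = 7$)
$Q{\left(G \right)} = 7$
$U{\left(-13 \right)} j{\left(-12,Q{\left(1 \right)} \right)} + 13414 = \left(-13\right)^{2} \cdot 7 + 13414 = 169 \cdot 7 + 13414 = 1183 + 13414 = 14597$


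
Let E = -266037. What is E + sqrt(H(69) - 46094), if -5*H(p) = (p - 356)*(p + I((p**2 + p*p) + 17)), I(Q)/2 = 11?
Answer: -266037 + I*sqrt(1021765)/5 ≈ -2.6604e+5 + 202.16*I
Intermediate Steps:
I(Q) = 22 (I(Q) = 2*11 = 22)
H(p) = -(-356 + p)*(22 + p)/5 (H(p) = -(p - 356)*(p + 22)/5 = -(-356 + p)*(22 + p)/5)
E + sqrt(H(69) - 46094) = -266037 + sqrt((7832/5 - 1/5*69**2 + (334/5)*69) - 46094) = -266037 + sqrt((7832/5 - 1/5*4761 + 23046/5) - 46094) = -266037 + sqrt((7832/5 - 4761/5 + 23046/5) - 46094) = -266037 + sqrt(26117/5 - 46094) = -266037 + sqrt(-204353/5) = -266037 + I*sqrt(1021765)/5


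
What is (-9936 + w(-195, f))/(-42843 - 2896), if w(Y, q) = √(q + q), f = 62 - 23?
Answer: 9936/45739 - √78/45739 ≈ 0.21704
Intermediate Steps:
f = 39
w(Y, q) = √2*√q (w(Y, q) = √(2*q) = √2*√q)
(-9936 + w(-195, f))/(-42843 - 2896) = (-9936 + √2*√39)/(-42843 - 2896) = (-9936 + √78)/(-45739) = (-9936 + √78)*(-1/45739) = 9936/45739 - √78/45739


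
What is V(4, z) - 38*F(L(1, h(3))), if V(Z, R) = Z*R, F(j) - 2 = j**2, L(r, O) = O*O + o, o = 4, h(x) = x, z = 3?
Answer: -6486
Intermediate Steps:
L(r, O) = 4 + O**2 (L(r, O) = O*O + 4 = O**2 + 4 = 4 + O**2)
F(j) = 2 + j**2
V(Z, R) = R*Z
V(4, z) - 38*F(L(1, h(3))) = 3*4 - 38*(2 + (4 + 3**2)**2) = 12 - 38*(2 + (4 + 9)**2) = 12 - 38*(2 + 13**2) = 12 - 38*(2 + 169) = 12 - 38*171 = 12 - 6498 = -6486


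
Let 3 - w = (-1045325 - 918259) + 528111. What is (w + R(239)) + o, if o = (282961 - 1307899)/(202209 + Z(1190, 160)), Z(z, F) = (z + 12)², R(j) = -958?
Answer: 2362668769796/1647013 ≈ 1.4345e+6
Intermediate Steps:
Z(z, F) = (12 + z)²
w = 1435476 (w = 3 - ((-1045325 - 918259) + 528111) = 3 - (-1963584 + 528111) = 3 - 1*(-1435473) = 3 + 1435473 = 1435476)
o = -1024938/1647013 (o = (282961 - 1307899)/(202209 + (12 + 1190)²) = -1024938/(202209 + 1202²) = -1024938/(202209 + 1444804) = -1024938/1647013 ≈ -0.62230)
(w + R(239)) + o = (1435476 - 958) - 1024938/1647013 = 1434518 - 1024938/1647013 = 2362668769796/1647013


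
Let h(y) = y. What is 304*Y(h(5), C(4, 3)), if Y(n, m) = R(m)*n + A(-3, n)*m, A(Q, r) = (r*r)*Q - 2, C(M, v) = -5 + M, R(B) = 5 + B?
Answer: 29488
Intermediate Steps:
A(Q, r) = -2 + Q*r**2 (A(Q, r) = r**2*Q - 2 = Q*r**2 - 2 = -2 + Q*r**2)
Y(n, m) = m*(-2 - 3*n**2) + n*(5 + m) (Y(n, m) = (5 + m)*n + (-2 - 3*n**2)*m = n*(5 + m) + m*(-2 - 3*n**2) = m*(-2 - 3*n**2) + n*(5 + m))
304*Y(h(5), C(4, 3)) = 304*(5*(5 + (-5 + 4)) - (-5 + 4)*(2 + 3*5**2)) = 304*(5*(5 - 1) - 1*(-1)*(2 + 3*25)) = 304*(5*4 - 1*(-1)*(2 + 75)) = 304*(20 - 1*(-1)*77) = 304*(20 + 77) = 304*97 = 29488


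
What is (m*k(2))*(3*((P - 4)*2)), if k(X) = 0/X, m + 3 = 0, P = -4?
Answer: 0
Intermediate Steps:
m = -3 (m = -3 + 0 = -3)
k(X) = 0
(m*k(2))*(3*((P - 4)*2)) = (-3*0)*(3*((-4 - 4)*2)) = 0*(3*(-8*2)) = 0*(3*(-16)) = 0*(-48) = 0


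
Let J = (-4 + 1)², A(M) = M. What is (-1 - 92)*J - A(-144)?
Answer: -693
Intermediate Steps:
J = 9 (J = (-3)² = 9)
(-1 - 92)*J - A(-144) = (-1 - 92)*9 - 1*(-144) = -93*9 + 144 = -837 + 144 = -693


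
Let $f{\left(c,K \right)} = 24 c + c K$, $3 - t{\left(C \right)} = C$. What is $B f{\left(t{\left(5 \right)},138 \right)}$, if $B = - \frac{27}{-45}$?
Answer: $- \frac{972}{5} \approx -194.4$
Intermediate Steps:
$t{\left(C \right)} = 3 - C$
$B = \frac{3}{5}$ ($B = \left(-27\right) \left(- \frac{1}{45}\right) = \frac{3}{5} \approx 0.6$)
$f{\left(c,K \right)} = 24 c + K c$
$B f{\left(t{\left(5 \right)},138 \right)} = \frac{3 \left(3 - 5\right) \left(24 + 138\right)}{5} = \frac{3 \left(3 - 5\right) 162}{5} = \frac{3 \left(\left(-2\right) 162\right)}{5} = \frac{3}{5} \left(-324\right) = - \frac{972}{5}$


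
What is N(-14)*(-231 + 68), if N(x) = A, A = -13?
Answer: 2119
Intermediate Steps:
N(x) = -13
N(-14)*(-231 + 68) = -13*(-231 + 68) = -13*(-163) = 2119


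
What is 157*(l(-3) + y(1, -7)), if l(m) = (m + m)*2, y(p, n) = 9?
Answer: -471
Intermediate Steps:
l(m) = 4*m (l(m) = (2*m)*2 = 4*m)
157*(l(-3) + y(1, -7)) = 157*(4*(-3) + 9) = 157*(-12 + 9) = 157*(-3) = -471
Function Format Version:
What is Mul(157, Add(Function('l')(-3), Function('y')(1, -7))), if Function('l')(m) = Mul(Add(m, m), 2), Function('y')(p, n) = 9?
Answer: -471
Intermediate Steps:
Function('l')(m) = Mul(4, m) (Function('l')(m) = Mul(Mul(2, m), 2) = Mul(4, m))
Mul(157, Add(Function('l')(-3), Function('y')(1, -7))) = Mul(157, Add(Mul(4, -3), 9)) = Mul(157, Add(-12, 9)) = Mul(157, -3) = -471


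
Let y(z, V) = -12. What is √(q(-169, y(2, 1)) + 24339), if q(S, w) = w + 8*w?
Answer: √24231 ≈ 155.66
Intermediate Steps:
q(S, w) = 9*w
√(q(-169, y(2, 1)) + 24339) = √(9*(-12) + 24339) = √(-108 + 24339) = √24231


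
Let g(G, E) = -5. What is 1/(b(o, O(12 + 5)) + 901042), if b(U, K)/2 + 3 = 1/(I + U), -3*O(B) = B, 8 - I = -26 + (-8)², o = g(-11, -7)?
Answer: 35/31536258 ≈ 1.1098e-6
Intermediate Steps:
o = -5
I = -30 (I = 8 - (-26 + (-8)²) = 8 - (-26 + 64) = 8 - 1*38 = 8 - 38 = -30)
O(B) = -B/3
b(U, K) = -6 + 2/(-30 + U)
1/(b(o, O(12 + 5)) + 901042) = 1/(2*(91 - 3*(-5))/(-30 - 5) + 901042) = 1/(2*(91 + 15)/(-35) + 901042) = 1/(2*(-1/35)*106 + 901042) = 1/(-212/35 + 901042) = 1/(31536258/35) = 35/31536258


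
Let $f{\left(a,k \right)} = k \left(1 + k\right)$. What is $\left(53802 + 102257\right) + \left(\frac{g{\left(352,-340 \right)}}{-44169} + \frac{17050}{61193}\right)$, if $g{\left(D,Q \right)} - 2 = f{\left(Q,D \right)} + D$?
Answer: $\frac{38344967205193}{245712147} \approx 1.5606 \cdot 10^{5}$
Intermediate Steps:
$g{\left(D,Q \right)} = 2 + D + D \left(1 + D\right)$ ($g{\left(D,Q \right)} = 2 + \left(D \left(1 + D\right) + D\right) = 2 + \left(D + D \left(1 + D\right)\right) = 2 + D + D \left(1 + D\right)$)
$\left(53802 + 102257\right) + \left(\frac{g{\left(352,-340 \right)}}{-44169} + \frac{17050}{61193}\right) = \left(53802 + 102257\right) + \left(\frac{2 + 352 + 352 \left(1 + 352\right)}{-44169} + \frac{17050}{61193}\right) = 156059 + \left(\left(2 + 352 + 352 \cdot 353\right) \left(- \frac{1}{44169}\right) + 17050 \cdot \frac{1}{61193}\right) = 156059 + \left(\left(2 + 352 + 124256\right) \left(- \frac{1}{44169}\right) + \frac{1550}{5563}\right) = 156059 + \left(124610 \left(- \frac{1}{44169}\right) + \frac{1550}{5563}\right) = 156059 + \left(- \frac{124610}{44169} + \frac{1550}{5563}\right) = 156059 - \frac{624743480}{245712147} = \frac{38344967205193}{245712147}$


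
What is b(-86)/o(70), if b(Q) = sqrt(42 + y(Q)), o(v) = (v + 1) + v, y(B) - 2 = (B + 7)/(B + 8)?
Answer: sqrt(273858)/10998 ≈ 0.047583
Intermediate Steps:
y(B) = 2 + (7 + B)/(8 + B) (y(B) = 2 + (B + 7)/(B + 8) = 2 + (7 + B)/(8 + B))
o(v) = 1 + 2*v (o(v) = (1 + v) + v = 1 + 2*v)
b(Q) = sqrt(42 + (23 + 3*Q)/(8 + Q))
b(-86)/o(70) = sqrt((359 + 45*(-86))/(8 - 86))/(1 + 2*70) = sqrt((359 - 3870)/(-78))/(1 + 140) = sqrt(-1/78*(-3511))/141 = sqrt(3511/78)*(1/141) = (sqrt(273858)/78)*(1/141) = sqrt(273858)/10998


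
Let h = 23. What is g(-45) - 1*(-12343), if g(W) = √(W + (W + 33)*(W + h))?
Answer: 12343 + √219 ≈ 12358.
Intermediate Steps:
g(W) = √(W + (23 + W)*(33 + W)) (g(W) = √(W + (W + 33)*(W + 23)) = √(W + (33 + W)*(23 + W)) = √(W + (23 + W)*(33 + W)))
g(-45) - 1*(-12343) = √(759 + (-45)² + 57*(-45)) - 1*(-12343) = √(759 + 2025 - 2565) + 12343 = √219 + 12343 = 12343 + √219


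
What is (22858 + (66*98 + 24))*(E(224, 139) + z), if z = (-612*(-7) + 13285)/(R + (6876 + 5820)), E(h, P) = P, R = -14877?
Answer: 8382066500/2181 ≈ 3.8432e+6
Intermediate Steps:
z = -17569/2181 (z = (-612*(-7) + 13285)/(-14877 + (6876 + 5820)) = (4284 + 13285)/(-14877 + 12696) = 17569/(-2181) = 17569*(-1/2181) = -17569/2181 ≈ -8.0555)
(22858 + (66*98 + 24))*(E(224, 139) + z) = (22858 + (66*98 + 24))*(139 - 17569/2181) = (22858 + (6468 + 24))*(285590/2181) = (22858 + 6492)*(285590/2181) = 29350*(285590/2181) = 8382066500/2181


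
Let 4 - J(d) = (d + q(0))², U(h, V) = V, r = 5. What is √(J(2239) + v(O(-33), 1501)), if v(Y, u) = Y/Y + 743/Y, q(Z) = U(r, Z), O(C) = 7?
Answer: I*√245637483/7 ≈ 2239.0*I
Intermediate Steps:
q(Z) = Z
J(d) = 4 - d² (J(d) = 4 - (d + 0)² = 4 - d²)
v(Y, u) = 1 + 743/Y
√(J(2239) + v(O(-33), 1501)) = √((4 - 1*2239²) + (743 + 7)/7) = √((4 - 1*5013121) + (⅐)*750) = √((4 - 5013121) + 750/7) = √(-5013117 + 750/7) = √(-35091069/7) = I*√245637483/7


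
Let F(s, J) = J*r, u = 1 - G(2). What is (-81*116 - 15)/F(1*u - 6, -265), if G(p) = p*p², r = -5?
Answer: -9411/1325 ≈ -7.1026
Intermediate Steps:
G(p) = p³
u = -7 (u = 1 - 1*2³ = 1 - 1*8 = 1 - 8 = -7)
F(s, J) = -5*J (F(s, J) = J*(-5) = -5*J)
(-81*116 - 15)/F(1*u - 6, -265) = (-81*116 - 15)/((-5*(-265))) = (-9396 - 15)/1325 = -9411*1/1325 = -9411/1325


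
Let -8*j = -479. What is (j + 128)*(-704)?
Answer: -132264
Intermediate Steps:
j = 479/8 (j = -1/8*(-479) = 479/8 ≈ 59.875)
(j + 128)*(-704) = (479/8 + 128)*(-704) = (1503/8)*(-704) = -132264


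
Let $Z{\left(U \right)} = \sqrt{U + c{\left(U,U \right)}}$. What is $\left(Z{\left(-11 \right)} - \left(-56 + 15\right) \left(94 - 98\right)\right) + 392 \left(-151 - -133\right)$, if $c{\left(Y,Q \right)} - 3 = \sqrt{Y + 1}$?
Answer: $-7220 + \sqrt{-8 + i \sqrt{10}} \approx -7219.5 + 2.8812 i$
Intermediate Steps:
$c{\left(Y,Q \right)} = 3 + \sqrt{1 + Y}$ ($c{\left(Y,Q \right)} = 3 + \sqrt{Y + 1} = 3 + \sqrt{1 + Y}$)
$Z{\left(U \right)} = \sqrt{3 + U + \sqrt{1 + U}}$ ($Z{\left(U \right)} = \sqrt{U + \left(3 + \sqrt{1 + U}\right)} = \sqrt{3 + U + \sqrt{1 + U}}$)
$\left(Z{\left(-11 \right)} - \left(-56 + 15\right) \left(94 - 98\right)\right) + 392 \left(-151 - -133\right) = \left(\sqrt{3 - 11 + \sqrt{1 - 11}} - \left(-56 + 15\right) \left(94 - 98\right)\right) + 392 \left(-151 - -133\right) = \left(\sqrt{3 - 11 + \sqrt{-10}} - \left(-41\right) \left(-4\right)\right) + 392 \left(-151 + 133\right) = \left(\sqrt{3 - 11 + i \sqrt{10}} - 164\right) + 392 \left(-18\right) = \left(\sqrt{-8 + i \sqrt{10}} - 164\right) - 7056 = \left(-164 + \sqrt{-8 + i \sqrt{10}}\right) - 7056 = -7220 + \sqrt{-8 + i \sqrt{10}}$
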